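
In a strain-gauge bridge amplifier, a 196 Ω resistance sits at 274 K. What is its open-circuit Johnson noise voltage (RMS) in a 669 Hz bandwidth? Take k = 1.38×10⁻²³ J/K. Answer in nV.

V_n = √(4kTRB)
4kTRB = 4 × 1.38×10⁻²³ × 274 × 1.96×10² × 6.69×10² = 1.98×10⁻¹⁵ V²
V_n = √(1.98×10⁻¹⁵) = 4.45×10⁻⁸ V = 44.5 nV

44.5 nV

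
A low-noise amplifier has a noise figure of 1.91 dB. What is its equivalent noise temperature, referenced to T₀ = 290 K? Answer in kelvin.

F = 10^(1.91/10) = 1.55239
T_e = (F − 1)·T₀ = (1.55239 − 1) × 290 = 160 K

160 K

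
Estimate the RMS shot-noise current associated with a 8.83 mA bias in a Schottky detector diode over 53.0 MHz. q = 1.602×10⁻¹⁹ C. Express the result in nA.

I_n = √(2qI·B)
2qI·B = 2 × 1.602×10⁻¹⁹ × 8.83×10⁻³ × 5.30×10⁷ = 1.50×10⁻¹³ A²
I_n = √(1.50×10⁻¹³) = 3.87×10⁻⁷ A = 387 nA

387 nA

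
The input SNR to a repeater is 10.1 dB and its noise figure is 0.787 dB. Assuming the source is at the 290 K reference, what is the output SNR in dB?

9.313 dB

By definition F = SNR_in/SNR_out, so in dB: SNR_out = SNR_in − NF
SNR_out = 10.1 − 0.787 = 9.313 dB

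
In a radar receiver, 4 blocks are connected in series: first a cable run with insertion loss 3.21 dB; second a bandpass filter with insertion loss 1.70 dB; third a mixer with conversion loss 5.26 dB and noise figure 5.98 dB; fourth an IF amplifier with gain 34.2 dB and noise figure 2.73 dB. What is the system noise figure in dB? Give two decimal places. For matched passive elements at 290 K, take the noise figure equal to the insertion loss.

Convert to linear (a loss of L dB is a gain of −L dB): F_i = 10^(NF_i/10), G_i = 10^(G_i,dB/10)
  Stage 1: F_1 = 10^(3.21/10) = 2.094, G_1 = 10^(−3.21/10) = 0.4775
  Stage 2: F_2 = 10^(1.70/10) = 1.479, G_2 = 10^(−1.70/10) = 0.6761
  Stage 3: F_3 = 10^(5.98/10) = 3.963, G_3 = 10^(−5.26/10) = 0.2979
  Stage 4: F_4 = 10^(2.73/10) = 1.875, G_4 = 10^(34.2/10) = 2630
Friis cascade:
  F = 2.094 + (1.479 − 1)/0.4775 + (3.963 − 1)/0.3228 + (1.875 − 1)/0.09616 = 21.37
NF = 10 log₁₀(21.37) = 13.30 dB

13.30 dB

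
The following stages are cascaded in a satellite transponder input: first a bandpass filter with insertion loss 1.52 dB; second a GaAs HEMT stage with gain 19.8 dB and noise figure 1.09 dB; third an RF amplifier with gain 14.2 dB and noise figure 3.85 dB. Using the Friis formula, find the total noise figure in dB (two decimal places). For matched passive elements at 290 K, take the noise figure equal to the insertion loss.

2.66 dB

Convert to linear (a loss of L dB is a gain of −L dB): F_i = 10^(NF_i/10), G_i = 10^(G_i,dB/10)
  Stage 1: F_1 = 10^(1.52/10) = 1.419, G_1 = 10^(−1.52/10) = 0.7047
  Stage 2: F_2 = 10^(1.09/10) = 1.285, G_2 = 10^(19.8/10) = 95.50
  Stage 3: F_3 = 10^(3.85/10) = 2.427, G_3 = 10^(14.2/10) = 26.30
Friis cascade:
  F = 1.419 + (1.285 − 1)/0.7047 + (2.427 − 1)/67.30 = 1.845
NF = 10 log₁₀(1.845) = 2.66 dB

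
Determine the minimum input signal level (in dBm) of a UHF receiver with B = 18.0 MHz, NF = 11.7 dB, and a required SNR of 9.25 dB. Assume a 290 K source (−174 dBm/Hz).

−80.5 dBm

Sensitivity = −174 + 10 log₁₀(B) + NF + SNR_min
= −174 + 72.55 + 11.7 + 9.25
= −80.50 dBm → −80.5 dBm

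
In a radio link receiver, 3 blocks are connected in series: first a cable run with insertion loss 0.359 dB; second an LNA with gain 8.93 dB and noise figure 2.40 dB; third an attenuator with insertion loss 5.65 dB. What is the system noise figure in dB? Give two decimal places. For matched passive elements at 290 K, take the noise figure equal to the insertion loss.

Convert to linear (a loss of L dB is a gain of −L dB): F_i = 10^(NF_i/10), G_i = 10^(G_i,dB/10)
  Stage 1: F_1 = 10^(0.359/10) = 1.086, G_1 = 10^(−0.359/10) = 0.9207
  Stage 2: F_2 = 10^(2.40/10) = 1.738, G_2 = 10^(8.93/10) = 7.816
  Stage 3: F_3 = 10^(5.65/10) = 3.673, G_3 = 10^(−5.65/10) = 0.2723
Friis cascade:
  F = 1.086 + (1.738 − 1)/0.9207 + (3.673 − 1)/7.196 = 2.259
NF = 10 log₁₀(2.259) = 3.54 dB

3.54 dB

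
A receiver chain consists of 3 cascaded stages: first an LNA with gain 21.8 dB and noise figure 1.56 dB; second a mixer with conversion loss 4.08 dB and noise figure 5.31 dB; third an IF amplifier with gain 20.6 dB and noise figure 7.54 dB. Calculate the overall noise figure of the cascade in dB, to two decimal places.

1.84 dB

Convert to linear (a loss of L dB is a gain of −L dB): F_i = 10^(NF_i/10), G_i = 10^(G_i,dB/10)
  Stage 1: F_1 = 10^(1.56/10) = 1.432, G_1 = 10^(21.8/10) = 151.4
  Stage 2: F_2 = 10^(5.31/10) = 3.396, G_2 = 10^(−4.08/10) = 0.3908
  Stage 3: F_3 = 10^(7.54/10) = 5.675, G_3 = 10^(20.6/10) = 114.8
Friis cascade:
  F = 1.432 + (3.396 − 1)/151.4 + (5.675 − 1)/59.16 = 1.527
NF = 10 log₁₀(1.527) = 1.84 dB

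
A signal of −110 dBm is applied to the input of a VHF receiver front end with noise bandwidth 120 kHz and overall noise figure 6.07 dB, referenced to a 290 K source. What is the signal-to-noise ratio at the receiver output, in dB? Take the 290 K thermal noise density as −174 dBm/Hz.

Noise floor: N = −174 + 10 log₁₀(B) + NF
10 log₁₀(1.20×10⁵) = 50.79 dB
N = −174 + 50.79 + 6.07 = −117.14 dBm
SNR = P_sig − N = −110 − (−117.14) = 7.14 dB → 7.1 dB

7.1 dB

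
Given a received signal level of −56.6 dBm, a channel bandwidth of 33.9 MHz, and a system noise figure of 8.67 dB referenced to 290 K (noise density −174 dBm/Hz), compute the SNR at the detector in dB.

Noise floor: N = −174 + 10 log₁₀(B) + NF
10 log₁₀(3.39×10⁷) = 75.3 dB
N = −174 + 75.3 + 8.67 = −90.03 dBm
SNR = P_sig − N = −56.6 − (−90.03) = 33.43 dB → 33.4 dB

33.4 dB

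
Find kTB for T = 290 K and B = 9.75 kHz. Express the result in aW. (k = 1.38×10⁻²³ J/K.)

P_n = kTB = 1.38×10⁻²³ × 290 × 9.75×10³ = 3.90×10⁻¹⁷ W = 39.0 aW

39.0 aW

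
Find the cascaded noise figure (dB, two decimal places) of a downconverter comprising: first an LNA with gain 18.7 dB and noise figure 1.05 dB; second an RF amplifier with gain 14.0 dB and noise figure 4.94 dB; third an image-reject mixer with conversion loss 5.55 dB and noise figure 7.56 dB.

Convert to linear (a loss of L dB is a gain of −L dB): F_i = 10^(NF_i/10), G_i = 10^(G_i,dB/10)
  Stage 1: F_1 = 10^(1.05/10) = 1.274, G_1 = 10^(18.7/10) = 74.13
  Stage 2: F_2 = 10^(4.94/10) = 3.119, G_2 = 10^(14.0/10) = 25.12
  Stage 3: F_3 = 10^(7.56/10) = 5.702, G_3 = 10^(−5.55/10) = 0.2786
Friis cascade:
  F = 1.274 + (3.119 − 1)/74.13 + (5.702 − 1)/1862 = 1.305
NF = 10 log₁₀(1.305) = 1.15 dB

1.15 dB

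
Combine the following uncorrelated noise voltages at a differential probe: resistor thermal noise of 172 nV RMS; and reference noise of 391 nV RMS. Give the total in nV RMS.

427 nV

Uncorrelated sources add in power (mean-square): V_tot = √(ΣV_i²)
V_tot = √[(1.72×10⁻⁷)² + (3.91×10⁻⁷)²] = 4.27×10⁻⁷ V = 427 nV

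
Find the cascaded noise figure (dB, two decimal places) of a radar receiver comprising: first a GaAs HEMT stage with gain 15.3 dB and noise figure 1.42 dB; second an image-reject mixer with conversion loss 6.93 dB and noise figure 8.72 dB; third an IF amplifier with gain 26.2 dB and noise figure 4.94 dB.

Convert to linear (a loss of L dB is a gain of −L dB): F_i = 10^(NF_i/10), G_i = 10^(G_i,dB/10)
  Stage 1: F_1 = 10^(1.42/10) = 1.387, G_1 = 10^(15.3/10) = 33.88
  Stage 2: F_2 = 10^(8.72/10) = 7.447, G_2 = 10^(−6.93/10) = 0.2028
  Stage 3: F_3 = 10^(4.94/10) = 3.119, G_3 = 10^(26.2/10) = 416.9
Friis cascade:
  F = 1.387 + (7.447 − 1)/33.88 + (3.119 − 1)/6.871 = 1.885
NF = 10 log₁₀(1.885) = 2.75 dB

2.75 dB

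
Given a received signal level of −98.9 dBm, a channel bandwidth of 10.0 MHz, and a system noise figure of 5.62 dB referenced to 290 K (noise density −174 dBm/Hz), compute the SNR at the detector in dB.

Noise floor: N = −174 + 10 log₁₀(B) + NF
10 log₁₀(1.00×10⁷) = 70 dB
N = −174 + 70 + 5.62 = −98.38 dBm
SNR = P_sig − N = −98.9 − (−98.38) = −0.52 dB → −0.5 dB

−0.5 dB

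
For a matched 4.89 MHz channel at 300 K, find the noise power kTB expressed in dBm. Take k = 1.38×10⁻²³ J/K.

−106.9 dBm

P_n = kTB = 1.38×10⁻²³ × 300 × 4.89×10⁶ = 2.02×10⁻¹⁴ W
In dBm: 10 log₁₀(2.02×10⁻¹⁴ / 10⁻³) = −106.9 dBm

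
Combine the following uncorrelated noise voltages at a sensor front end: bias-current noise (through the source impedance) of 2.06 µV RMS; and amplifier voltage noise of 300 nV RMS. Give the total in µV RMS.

2.08 µV

Uncorrelated sources add in power (mean-square): V_tot = √(ΣV_i²)
V_tot = √[(2.06×10⁻⁶)² + (3.00×10⁻⁷)²] = 2.08×10⁻⁶ V = 2.08 µV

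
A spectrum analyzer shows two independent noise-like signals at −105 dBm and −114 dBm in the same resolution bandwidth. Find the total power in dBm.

−104.5 dBm

Convert to linear, add, convert back:
P₁ = 3.16×10⁻¹⁴ W, P₂ = 3.98×10⁻¹⁵ W
P_tot = 3.56×10⁻¹⁴ W → 10 log₁₀(P_tot / 10⁻³) = −104.5 dBm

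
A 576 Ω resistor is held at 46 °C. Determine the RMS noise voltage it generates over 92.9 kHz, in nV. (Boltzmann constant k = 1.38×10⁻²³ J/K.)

971 nV

T = 46 °C + 273.15 = 319.15 K
V_n = √(4kTRB)
4kTRB = 4 × 1.38×10⁻²³ × 319.15 × 5.76×10² × 9.29×10⁴ = 9.43×10⁻¹³ V²
V_n = √(9.43×10⁻¹³) = 9.71×10⁻⁷ V = 971 nV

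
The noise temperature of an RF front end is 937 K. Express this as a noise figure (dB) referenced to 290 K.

6.26 dB

F = 1 + T_e/T₀ = 1 + 937/290 = 4.23103
NF = 10 log₁₀(4.23103) = 6.26 dB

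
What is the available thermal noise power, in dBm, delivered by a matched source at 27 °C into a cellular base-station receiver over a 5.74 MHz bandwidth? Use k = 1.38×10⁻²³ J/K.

T = 27 °C + 273.15 = 300.15 K
P_n = kTB = 1.38×10⁻²³ × 300.15 × 5.74×10⁶ = 2.38×10⁻¹⁴ W
In dBm: 10 log₁₀(2.38×10⁻¹⁴ / 10⁻³) = −106.2 dBm

−106.2 dBm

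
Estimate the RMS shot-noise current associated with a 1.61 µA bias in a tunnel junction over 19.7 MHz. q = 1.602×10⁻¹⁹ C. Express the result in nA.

I_n = √(2qI·B)
2qI·B = 2 × 1.602×10⁻¹⁹ × 1.61×10⁻⁶ × 1.97×10⁷ = 1.02×10⁻¹⁷ A²
I_n = √(1.02×10⁻¹⁷) = 3.19×10⁻⁹ A = 3.19 nA

3.19 nA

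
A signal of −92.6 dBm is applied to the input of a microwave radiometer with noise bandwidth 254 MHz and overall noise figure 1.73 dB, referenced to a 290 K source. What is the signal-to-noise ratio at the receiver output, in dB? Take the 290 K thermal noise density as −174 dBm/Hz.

Noise floor: N = −174 + 10 log₁₀(B) + NF
10 log₁₀(2.54×10⁸) = 84.05 dB
N = −174 + 84.05 + 1.73 = −88.22 dBm
SNR = P_sig − N = −92.6 − (−88.22) = −4.38 dB → −4.4 dB

−4.4 dB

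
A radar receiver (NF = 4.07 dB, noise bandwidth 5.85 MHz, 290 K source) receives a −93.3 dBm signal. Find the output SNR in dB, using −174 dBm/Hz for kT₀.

9.0 dB

Noise floor: N = −174 + 10 log₁₀(B) + NF
10 log₁₀(5.85×10⁶) = 67.67 dB
N = −174 + 67.67 + 4.07 = −102.26 dBm
SNR = P_sig − N = −93.3 − (−102.26) = 8.96 dB → 9.0 dB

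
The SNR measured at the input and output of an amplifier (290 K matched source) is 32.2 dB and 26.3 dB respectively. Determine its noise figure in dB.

NF (dB) = SNR_in(dB) − SNR_out(dB) when the source is at T₀
NF = 32.2 − 26.3 = 5.9 dB

5.9 dB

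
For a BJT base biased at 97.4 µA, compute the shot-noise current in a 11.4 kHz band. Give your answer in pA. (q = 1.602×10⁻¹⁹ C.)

I_n = √(2qI·B)
2qI·B = 2 × 1.602×10⁻¹⁹ × 9.74×10⁻⁵ × 1.14×10⁴ = 3.56×10⁻¹⁹ A²
I_n = √(3.56×10⁻¹⁹) = 5.96×10⁻¹⁰ A = 596 pA

596 pA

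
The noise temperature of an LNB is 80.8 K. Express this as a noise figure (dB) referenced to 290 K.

1.07 dB

F = 1 + T_e/T₀ = 1 + 80.8/290 = 1.27862
NF = 10 log₁₀(1.27862) = 1.07 dB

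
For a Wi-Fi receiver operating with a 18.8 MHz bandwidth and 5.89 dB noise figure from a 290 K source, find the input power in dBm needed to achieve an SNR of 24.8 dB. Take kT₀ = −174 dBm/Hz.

Sensitivity = −174 + 10 log₁₀(B) + NF + SNR_min
= −174 + 72.74 + 5.89 + 24.8
= −70.57 dBm → −70.6 dBm

−70.6 dBm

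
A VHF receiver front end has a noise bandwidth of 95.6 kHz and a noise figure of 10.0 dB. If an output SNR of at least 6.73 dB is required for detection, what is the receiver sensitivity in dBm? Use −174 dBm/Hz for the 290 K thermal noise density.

Sensitivity = −174 + 10 log₁₀(B) + NF + SNR_min
= −174 + 49.8 + 10.0 + 6.73
= −107.47 dBm → −107.5 dBm

−107.5 dBm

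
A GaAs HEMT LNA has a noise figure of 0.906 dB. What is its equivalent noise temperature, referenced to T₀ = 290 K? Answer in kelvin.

F = 10^(0.906/10) = 1.23197
T_e = (F − 1)·T₀ = (1.23197 − 1) × 290 = 67.3 K

67.3 K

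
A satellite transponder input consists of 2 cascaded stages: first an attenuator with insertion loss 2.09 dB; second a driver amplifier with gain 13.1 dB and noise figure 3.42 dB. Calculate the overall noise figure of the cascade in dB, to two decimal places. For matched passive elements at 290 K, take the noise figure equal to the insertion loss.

5.51 dB

Convert to linear (a loss of L dB is a gain of −L dB): F_i = 10^(NF_i/10), G_i = 10^(G_i,dB/10)
  Stage 1: F_1 = 10^(2.09/10) = 1.618, G_1 = 10^(−2.09/10) = 0.6180
  Stage 2: F_2 = 10^(3.42/10) = 2.198, G_2 = 10^(13.1/10) = 20.42
Friis cascade:
  F = 1.618 + (2.198 − 1)/0.6180 = 3.556
NF = 10 log₁₀(3.556) = 5.51 dB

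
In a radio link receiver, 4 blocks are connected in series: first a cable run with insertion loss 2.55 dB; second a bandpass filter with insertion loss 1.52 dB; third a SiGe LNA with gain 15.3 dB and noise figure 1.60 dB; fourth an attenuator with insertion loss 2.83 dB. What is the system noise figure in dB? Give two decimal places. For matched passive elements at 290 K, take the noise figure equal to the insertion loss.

5.75 dB

Convert to linear (a loss of L dB is a gain of −L dB): F_i = 10^(NF_i/10), G_i = 10^(G_i,dB/10)
  Stage 1: F_1 = 10^(2.55/10) = 1.799, G_1 = 10^(−2.55/10) = 0.5559
  Stage 2: F_2 = 10^(1.52/10) = 1.419, G_2 = 10^(−1.52/10) = 0.7047
  Stage 3: F_3 = 10^(1.60/10) = 1.445, G_3 = 10^(15.3/10) = 33.88
  Stage 4: F_4 = 10^(2.83/10) = 1.919, G_4 = 10^(−2.83/10) = 0.5212
Friis cascade:
  F = 1.799 + (1.419 − 1)/0.5559 + (1.445 − 1)/0.3917 + (1.919 − 1)/13.27 = 3.759
NF = 10 log₁₀(3.759) = 5.75 dB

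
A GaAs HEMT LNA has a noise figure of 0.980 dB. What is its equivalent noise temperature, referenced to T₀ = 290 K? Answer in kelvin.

F = 10^(0.980/10) = 1.25314
T_e = (F − 1)·T₀ = (1.25314 − 1) × 290 = 73.4 K

73.4 K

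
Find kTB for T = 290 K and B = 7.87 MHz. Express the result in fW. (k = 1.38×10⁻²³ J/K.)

P_n = kTB = 1.38×10⁻²³ × 290 × 7.87×10⁶ = 3.15×10⁻¹⁴ W = 31.5 fW

31.5 fW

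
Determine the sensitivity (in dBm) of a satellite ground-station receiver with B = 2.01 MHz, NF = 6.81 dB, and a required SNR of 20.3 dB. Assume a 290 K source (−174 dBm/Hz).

Sensitivity = −174 + 10 log₁₀(B) + NF + SNR_min
= −174 + 63.03 + 6.81 + 20.3
= −83.86 dBm → −83.9 dBm

−83.9 dBm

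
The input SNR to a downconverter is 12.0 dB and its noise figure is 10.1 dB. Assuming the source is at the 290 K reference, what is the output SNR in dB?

1.9 dB

By definition F = SNR_in/SNR_out, so in dB: SNR_out = SNR_in − NF
SNR_out = 12.0 − 10.1 = 1.9 dB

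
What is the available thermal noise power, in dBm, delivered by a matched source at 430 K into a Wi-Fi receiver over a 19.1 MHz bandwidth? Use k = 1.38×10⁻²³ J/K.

P_n = kTB = 1.38×10⁻²³ × 430 × 1.91×10⁷ = 1.13×10⁻¹³ W
In dBm: 10 log₁₀(1.13×10⁻¹³ / 10⁻³) = −99.5 dBm

−99.5 dBm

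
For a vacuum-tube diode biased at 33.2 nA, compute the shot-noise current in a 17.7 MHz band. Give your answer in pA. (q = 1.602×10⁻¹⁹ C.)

434 pA

I_n = √(2qI·B)
2qI·B = 2 × 1.602×10⁻¹⁹ × 3.32×10⁻⁸ × 1.77×10⁷ = 1.88×10⁻¹⁹ A²
I_n = √(1.88×10⁻¹⁹) = 4.34×10⁻¹⁰ A = 434 pA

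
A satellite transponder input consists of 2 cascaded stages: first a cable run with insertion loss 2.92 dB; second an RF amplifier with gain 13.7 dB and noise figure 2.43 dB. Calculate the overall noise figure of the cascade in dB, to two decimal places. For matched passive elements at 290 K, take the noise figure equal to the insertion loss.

5.35 dB

Convert to linear (a loss of L dB is a gain of −L dB): F_i = 10^(NF_i/10), G_i = 10^(G_i,dB/10)
  Stage 1: F_1 = 10^(2.92/10) = 1.959, G_1 = 10^(−2.92/10) = 0.5105
  Stage 2: F_2 = 10^(2.43/10) = 1.750, G_2 = 10^(13.7/10) = 23.44
Friis cascade:
  F = 1.959 + (1.750 − 1)/0.5105 = 3.428
NF = 10 log₁₀(3.428) = 5.35 dB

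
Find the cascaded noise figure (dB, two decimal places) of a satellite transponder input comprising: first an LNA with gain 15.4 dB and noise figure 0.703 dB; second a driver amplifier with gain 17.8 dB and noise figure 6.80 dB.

Convert to linear (a loss of L dB is a gain of −L dB): F_i = 10^(NF_i/10), G_i = 10^(G_i,dB/10)
  Stage 1: F_1 = 10^(0.703/10) = 1.176, G_1 = 10^(15.4/10) = 34.67
  Stage 2: F_2 = 10^(6.80/10) = 4.786, G_2 = 10^(17.8/10) = 60.26
Friis cascade:
  F = 1.176 + (4.786 − 1)/34.67 = 1.285
NF = 10 log₁₀(1.285) = 1.09 dB

1.09 dB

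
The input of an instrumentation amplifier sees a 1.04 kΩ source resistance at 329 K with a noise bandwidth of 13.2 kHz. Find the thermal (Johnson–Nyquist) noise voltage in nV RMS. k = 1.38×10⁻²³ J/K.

V_n = √(4kTRB)
4kTRB = 4 × 1.38×10⁻²³ × 329 × 1.04×10³ × 1.32×10⁴ = 2.49×10⁻¹³ V²
V_n = √(2.49×10⁻¹³) = 4.99×10⁻⁷ V = 499 nV

499 nV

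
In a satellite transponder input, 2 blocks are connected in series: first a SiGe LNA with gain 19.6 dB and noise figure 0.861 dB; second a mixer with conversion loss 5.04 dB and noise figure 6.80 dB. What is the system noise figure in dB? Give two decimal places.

Convert to linear (a loss of L dB is a gain of −L dB): F_i = 10^(NF_i/10), G_i = 10^(G_i,dB/10)
  Stage 1: F_1 = 10^(0.861/10) = 1.219, G_1 = 10^(19.6/10) = 91.20
  Stage 2: F_2 = 10^(6.80/10) = 4.786, G_2 = 10^(−5.04/10) = 0.3133
Friis cascade:
  F = 1.219 + (4.786 − 1)/91.20 = 1.261
NF = 10 log₁₀(1.261) = 1.01 dB

1.01 dB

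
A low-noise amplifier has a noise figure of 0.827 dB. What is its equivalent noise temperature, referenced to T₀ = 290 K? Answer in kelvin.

60.8 K

F = 10^(0.827/10) = 1.20976
T_e = (F − 1)·T₀ = (1.20976 − 1) × 290 = 60.8 K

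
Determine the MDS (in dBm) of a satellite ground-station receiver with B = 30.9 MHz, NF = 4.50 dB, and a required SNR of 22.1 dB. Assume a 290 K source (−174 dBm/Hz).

−72.5 dBm

Sensitivity = −174 + 10 log₁₀(B) + NF + SNR_min
= −174 + 74.9 + 4.50 + 22.1
= −72.50 dBm → −72.5 dBm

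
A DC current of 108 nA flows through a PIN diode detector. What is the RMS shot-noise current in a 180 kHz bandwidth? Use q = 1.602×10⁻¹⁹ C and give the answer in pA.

78.9 pA

I_n = √(2qI·B)
2qI·B = 2 × 1.602×10⁻¹⁹ × 1.08×10⁻⁷ × 1.80×10⁵ = 6.23×10⁻²¹ A²
I_n = √(6.23×10⁻²¹) = 7.89×10⁻¹¹ A = 78.9 pA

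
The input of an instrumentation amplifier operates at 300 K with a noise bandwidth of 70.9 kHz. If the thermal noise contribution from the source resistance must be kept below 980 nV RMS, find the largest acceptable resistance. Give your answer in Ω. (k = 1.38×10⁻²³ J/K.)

818 Ω

Johnson–Nyquist: V_n = √(4kTRB) ⇒ R = V_n² / (4kTB)
4kTB = 4 × 1.38×10⁻²³ × 300 × 7.09×10⁴ = 1.17×10⁻¹⁵
R = (9.80×10⁻⁷)² / 1.17×10⁻¹⁵ = 8.18×10² Ω = 818 Ω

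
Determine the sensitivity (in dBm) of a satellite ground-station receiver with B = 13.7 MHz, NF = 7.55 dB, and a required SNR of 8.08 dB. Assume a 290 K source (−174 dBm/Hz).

Sensitivity = −174 + 10 log₁₀(B) + NF + SNR_min
= −174 + 71.37 + 7.55 + 8.08
= −87.00 dBm → −87.0 dBm

−87.0 dBm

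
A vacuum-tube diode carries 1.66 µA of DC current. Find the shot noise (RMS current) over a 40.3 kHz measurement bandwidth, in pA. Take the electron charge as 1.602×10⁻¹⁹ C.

146 pA

I_n = √(2qI·B)
2qI·B = 2 × 1.602×10⁻¹⁹ × 1.66×10⁻⁶ × 4.03×10⁴ = 2.14×10⁻²⁰ A²
I_n = √(2.14×10⁻²⁰) = 1.46×10⁻¹⁰ A = 146 pA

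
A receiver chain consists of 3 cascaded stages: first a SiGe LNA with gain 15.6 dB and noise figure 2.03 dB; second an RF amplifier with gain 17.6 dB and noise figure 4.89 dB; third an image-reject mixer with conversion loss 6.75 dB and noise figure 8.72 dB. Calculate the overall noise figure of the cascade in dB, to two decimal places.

2.19 dB

Convert to linear (a loss of L dB is a gain of −L dB): F_i = 10^(NF_i/10), G_i = 10^(G_i,dB/10)
  Stage 1: F_1 = 10^(2.03/10) = 1.596, G_1 = 10^(15.6/10) = 36.31
  Stage 2: F_2 = 10^(4.89/10) = 3.083, G_2 = 10^(17.6/10) = 57.54
  Stage 3: F_3 = 10^(8.72/10) = 7.447, G_3 = 10^(−6.75/10) = 0.2113
Friis cascade:
  F = 1.596 + (3.083 − 1)/36.31 + (7.447 − 1)/2089 = 1.656
NF = 10 log₁₀(1.656) = 2.19 dB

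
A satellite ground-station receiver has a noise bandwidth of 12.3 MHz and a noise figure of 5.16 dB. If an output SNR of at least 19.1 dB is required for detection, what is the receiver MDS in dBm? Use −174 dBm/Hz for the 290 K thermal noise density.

−78.8 dBm

Sensitivity = −174 + 10 log₁₀(B) + NF + SNR_min
= −174 + 70.9 + 5.16 + 19.1
= −78.84 dBm → −78.8 dBm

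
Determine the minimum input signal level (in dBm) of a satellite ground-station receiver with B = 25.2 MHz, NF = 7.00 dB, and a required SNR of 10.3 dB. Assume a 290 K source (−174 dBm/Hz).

−82.7 dBm

Sensitivity = −174 + 10 log₁₀(B) + NF + SNR_min
= −174 + 74.01 + 7.00 + 10.3
= −82.69 dBm → −82.7 dBm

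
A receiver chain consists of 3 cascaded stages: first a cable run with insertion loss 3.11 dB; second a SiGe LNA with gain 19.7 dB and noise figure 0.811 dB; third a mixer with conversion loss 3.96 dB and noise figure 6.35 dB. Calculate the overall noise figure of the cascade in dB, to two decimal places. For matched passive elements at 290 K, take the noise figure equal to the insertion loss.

4.05 dB

Convert to linear (a loss of L dB is a gain of −L dB): F_i = 10^(NF_i/10), G_i = 10^(G_i,dB/10)
  Stage 1: F_1 = 10^(3.11/10) = 2.046, G_1 = 10^(−3.11/10) = 0.4887
  Stage 2: F_2 = 10^(0.811/10) = 1.205, G_2 = 10^(19.7/10) = 93.33
  Stage 3: F_3 = 10^(6.35/10) = 4.315, G_3 = 10^(−3.96/10) = 0.4018
Friis cascade:
  F = 2.046 + (1.205 − 1)/0.4887 + (4.315 − 1)/45.60 = 2.539
NF = 10 log₁₀(2.539) = 4.05 dB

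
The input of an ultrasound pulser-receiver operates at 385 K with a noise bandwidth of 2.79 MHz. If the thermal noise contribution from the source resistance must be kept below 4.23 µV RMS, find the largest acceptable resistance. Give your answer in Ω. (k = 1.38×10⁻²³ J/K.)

Johnson–Nyquist: V_n = √(4kTRB) ⇒ R = V_n² / (4kTB)
4kTB = 4 × 1.38×10⁻²³ × 385 × 2.79×10⁶ = 5.93×10⁻¹⁴
R = (4.23×10⁻⁶)² / 5.93×10⁻¹⁴ = 3.02×10² Ω = 302 Ω

302 Ω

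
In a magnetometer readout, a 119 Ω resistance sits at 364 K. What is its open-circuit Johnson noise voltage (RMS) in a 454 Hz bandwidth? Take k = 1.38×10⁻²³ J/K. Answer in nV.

V_n = √(4kTRB)
4kTRB = 4 × 1.38×10⁻²³ × 364 × 1.19×10² × 4.54×10² = 1.09×10⁻¹⁵ V²
V_n = √(1.09×10⁻¹⁵) = 3.29×10⁻⁸ V = 32.9 nV

32.9 nV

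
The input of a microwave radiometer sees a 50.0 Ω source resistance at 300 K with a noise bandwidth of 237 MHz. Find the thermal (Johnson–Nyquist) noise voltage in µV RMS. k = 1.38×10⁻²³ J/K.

14.0 µV

V_n = √(4kTRB)
4kTRB = 4 × 1.38×10⁻²³ × 300 × 5.00×10¹ × 2.37×10⁸ = 1.96×10⁻¹⁰ V²
V_n = √(1.96×10⁻¹⁰) = 1.40×10⁻⁵ V = 14.0 µV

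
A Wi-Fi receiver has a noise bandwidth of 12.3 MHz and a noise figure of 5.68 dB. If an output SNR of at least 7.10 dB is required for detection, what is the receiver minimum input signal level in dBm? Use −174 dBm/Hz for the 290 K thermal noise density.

−90.3 dBm

Sensitivity = −174 + 10 log₁₀(B) + NF + SNR_min
= −174 + 70.9 + 5.68 + 7.10
= −90.32 dBm → −90.3 dBm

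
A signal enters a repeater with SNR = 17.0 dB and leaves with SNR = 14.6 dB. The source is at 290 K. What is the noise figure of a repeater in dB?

NF (dB) = SNR_in(dB) − SNR_out(dB) when the source is at T₀
NF = 17.0 − 14.6 = 2.4 dB

2.4 dB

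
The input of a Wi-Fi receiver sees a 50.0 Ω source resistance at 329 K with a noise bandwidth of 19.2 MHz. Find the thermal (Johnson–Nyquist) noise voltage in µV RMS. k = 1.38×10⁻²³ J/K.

4.18 µV

V_n = √(4kTRB)
4kTRB = 4 × 1.38×10⁻²³ × 329 × 5.00×10¹ × 1.92×10⁷ = 1.74×10⁻¹¹ V²
V_n = √(1.74×10⁻¹¹) = 4.18×10⁻⁶ V = 4.18 µV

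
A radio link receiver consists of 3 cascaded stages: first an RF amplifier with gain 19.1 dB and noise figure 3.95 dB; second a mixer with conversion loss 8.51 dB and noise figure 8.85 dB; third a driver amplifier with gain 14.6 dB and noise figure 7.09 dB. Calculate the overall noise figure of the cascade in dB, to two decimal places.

4.66 dB

Convert to linear (a loss of L dB is a gain of −L dB): F_i = 10^(NF_i/10), G_i = 10^(G_i,dB/10)
  Stage 1: F_1 = 10^(3.95/10) = 2.483, G_1 = 10^(19.1/10) = 81.28
  Stage 2: F_2 = 10^(8.85/10) = 7.674, G_2 = 10^(−8.51/10) = 0.1409
  Stage 3: F_3 = 10^(7.09/10) = 5.117, G_3 = 10^(14.6/10) = 28.84
Friis cascade:
  F = 2.483 + (7.674 − 1)/81.28 + (5.117 − 1)/11.46 = 2.925
NF = 10 log₁₀(2.925) = 4.66 dB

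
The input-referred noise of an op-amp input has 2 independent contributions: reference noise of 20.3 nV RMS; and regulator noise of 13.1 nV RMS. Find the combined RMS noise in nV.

24.2 nV

Uncorrelated sources add in power (mean-square): V_tot = √(ΣV_i²)
V_tot = √[(2.03×10⁻⁸)² + (1.31×10⁻⁸)²] = 2.42×10⁻⁸ V = 24.2 nV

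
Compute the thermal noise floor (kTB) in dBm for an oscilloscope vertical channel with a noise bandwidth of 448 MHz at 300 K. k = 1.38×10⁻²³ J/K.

−87.3 dBm

P_n = kTB = 1.38×10⁻²³ × 300 × 4.48×10⁸ = 1.85×10⁻¹² W
In dBm: 10 log₁₀(1.85×10⁻¹² / 10⁻³) = −87.3 dBm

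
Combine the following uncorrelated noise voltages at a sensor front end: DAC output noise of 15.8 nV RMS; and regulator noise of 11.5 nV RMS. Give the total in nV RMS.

Uncorrelated sources add in power (mean-square): V_tot = √(ΣV_i²)
V_tot = √[(1.58×10⁻⁸)² + (1.15×10⁻⁸)²] = 1.95×10⁻⁸ V = 19.5 nV

19.5 nV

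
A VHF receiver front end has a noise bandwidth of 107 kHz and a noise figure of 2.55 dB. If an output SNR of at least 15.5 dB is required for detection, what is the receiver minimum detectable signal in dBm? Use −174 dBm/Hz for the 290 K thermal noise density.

Sensitivity = −174 + 10 log₁₀(B) + NF + SNR_min
= −174 + 50.29 + 2.55 + 15.5
= −105.66 dBm → −105.7 dBm

−105.7 dBm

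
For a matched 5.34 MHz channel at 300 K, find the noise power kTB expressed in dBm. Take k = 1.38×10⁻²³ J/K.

P_n = kTB = 1.38×10⁻²³ × 300 × 5.34×10⁶ = 2.21×10⁻¹⁴ W
In dBm: 10 log₁₀(2.21×10⁻¹⁴ / 10⁻³) = −106.6 dBm

−106.6 dBm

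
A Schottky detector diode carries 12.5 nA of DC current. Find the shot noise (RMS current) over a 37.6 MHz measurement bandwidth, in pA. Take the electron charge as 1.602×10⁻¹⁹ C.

388 pA

I_n = √(2qI·B)
2qI·B = 2 × 1.602×10⁻¹⁹ × 1.25×10⁻⁸ × 3.76×10⁷ = 1.51×10⁻¹⁹ A²
I_n = √(1.51×10⁻¹⁹) = 3.88×10⁻¹⁰ A = 388 pA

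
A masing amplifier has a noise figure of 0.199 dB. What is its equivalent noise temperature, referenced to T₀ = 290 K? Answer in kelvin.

F = 10^(0.199/10) = 1.04689
T_e = (F − 1)·T₀ = (1.04689 − 1) × 290 = 13.6 K

13.6 K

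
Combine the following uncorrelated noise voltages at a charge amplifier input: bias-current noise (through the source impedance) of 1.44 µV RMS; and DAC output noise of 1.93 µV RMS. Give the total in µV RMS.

2.41 µV

Uncorrelated sources add in power (mean-square): V_tot = √(ΣV_i²)
V_tot = √[(1.44×10⁻⁶)² + (1.93×10⁻⁶)²] = 2.41×10⁻⁶ V = 2.41 µV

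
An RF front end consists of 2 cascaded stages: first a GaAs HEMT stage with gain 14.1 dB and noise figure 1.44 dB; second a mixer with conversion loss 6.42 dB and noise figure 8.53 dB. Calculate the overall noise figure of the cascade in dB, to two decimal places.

Convert to linear (a loss of L dB is a gain of −L dB): F_i = 10^(NF_i/10), G_i = 10^(G_i,dB/10)
  Stage 1: F_1 = 10^(1.44/10) = 1.393, G_1 = 10^(14.1/10) = 25.70
  Stage 2: F_2 = 10^(8.53/10) = 7.129, G_2 = 10^(−6.42/10) = 0.2280
Friis cascade:
  F = 1.393 + (7.129 − 1)/25.70 = 1.632
NF = 10 log₁₀(1.632) = 2.13 dB

2.13 dB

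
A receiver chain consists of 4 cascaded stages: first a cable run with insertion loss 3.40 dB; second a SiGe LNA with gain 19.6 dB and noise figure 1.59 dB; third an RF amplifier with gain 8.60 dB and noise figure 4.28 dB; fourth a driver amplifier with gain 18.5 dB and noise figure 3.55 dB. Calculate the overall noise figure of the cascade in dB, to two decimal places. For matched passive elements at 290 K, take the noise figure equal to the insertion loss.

Convert to linear (a loss of L dB is a gain of −L dB): F_i = 10^(NF_i/10), G_i = 10^(G_i,dB/10)
  Stage 1: F_1 = 10^(3.40/10) = 2.188, G_1 = 10^(−3.40/10) = 0.4571
  Stage 2: F_2 = 10^(1.59/10) = 1.442, G_2 = 10^(19.6/10) = 91.20
  Stage 3: F_3 = 10^(4.28/10) = 2.679, G_3 = 10^(8.60/10) = 7.244
  Stage 4: F_4 = 10^(3.55/10) = 2.265, G_4 = 10^(18.5/10) = 70.79
Friis cascade:
  F = 2.188 + (1.442 − 1)/0.4571 + (2.679 − 1)/41.69 + (2.265 − 1)/302.0 = 3.199
NF = 10 log₁₀(3.199) = 5.05 dB

5.05 dB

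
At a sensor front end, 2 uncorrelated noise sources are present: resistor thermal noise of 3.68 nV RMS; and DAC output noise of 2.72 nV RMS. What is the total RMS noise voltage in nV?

Uncorrelated sources add in power (mean-square): V_tot = √(ΣV_i²)
V_tot = √[(3.68×10⁻⁹)² + (2.72×10⁻⁹)²] = 4.58×10⁻⁹ V = 4.58 nV

4.58 nV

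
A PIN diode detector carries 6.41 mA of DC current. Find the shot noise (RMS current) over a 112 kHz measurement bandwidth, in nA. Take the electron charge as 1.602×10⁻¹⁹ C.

15.2 nA

I_n = √(2qI·B)
2qI·B = 2 × 1.602×10⁻¹⁹ × 6.41×10⁻³ × 1.12×10⁵ = 2.30×10⁻¹⁶ A²
I_n = √(2.30×10⁻¹⁶) = 1.52×10⁻⁸ A = 15.2 nA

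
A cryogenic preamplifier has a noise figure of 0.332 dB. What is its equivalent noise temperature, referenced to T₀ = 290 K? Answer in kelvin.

23.0 K

F = 10^(0.332/10) = 1.07944
T_e = (F − 1)·T₀ = (1.07944 − 1) × 290 = 23.0 K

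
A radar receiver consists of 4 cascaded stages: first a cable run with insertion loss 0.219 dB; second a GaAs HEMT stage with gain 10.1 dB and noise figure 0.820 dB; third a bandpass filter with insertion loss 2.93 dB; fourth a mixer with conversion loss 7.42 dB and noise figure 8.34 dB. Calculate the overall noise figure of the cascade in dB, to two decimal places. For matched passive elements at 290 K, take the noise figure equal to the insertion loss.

Convert to linear (a loss of L dB is a gain of −L dB): F_i = 10^(NF_i/10), G_i = 10^(G_i,dB/10)
  Stage 1: F_1 = 10^(0.219/10) = 1.052, G_1 = 10^(−0.219/10) = 0.9508
  Stage 2: F_2 = 10^(0.820/10) = 1.208, G_2 = 10^(10.1/10) = 10.23
  Stage 3: F_3 = 10^(2.93/10) = 1.963, G_3 = 10^(−2.93/10) = 0.5093
  Stage 4: F_4 = 10^(8.34/10) = 6.823, G_4 = 10^(−7.42/10) = 0.1811
Friis cascade:
  F = 1.052 + (1.208 − 1)/0.9508 + (1.963 − 1)/9.730 + (6.823 − 1)/4.956 = 2.544
NF = 10 log₁₀(2.544) = 4.06 dB

4.06 dB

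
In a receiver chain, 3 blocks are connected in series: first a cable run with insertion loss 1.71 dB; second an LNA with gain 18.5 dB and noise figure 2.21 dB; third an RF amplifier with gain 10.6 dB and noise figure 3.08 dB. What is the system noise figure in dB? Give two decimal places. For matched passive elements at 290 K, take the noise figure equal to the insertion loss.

Convert to linear (a loss of L dB is a gain of −L dB): F_i = 10^(NF_i/10), G_i = 10^(G_i,dB/10)
  Stage 1: F_1 = 10^(1.71/10) = 1.483, G_1 = 10^(−1.71/10) = 0.6745
  Stage 2: F_2 = 10^(2.21/10) = 1.663, G_2 = 10^(18.5/10) = 70.79
  Stage 3: F_3 = 10^(3.08/10) = 2.032, G_3 = 10^(10.6/10) = 11.48
Friis cascade:
  F = 1.483 + (1.663 − 1)/0.6745 + (2.032 − 1)/47.75 = 2.488
NF = 10 log₁₀(2.488) = 3.96 dB

3.96 dB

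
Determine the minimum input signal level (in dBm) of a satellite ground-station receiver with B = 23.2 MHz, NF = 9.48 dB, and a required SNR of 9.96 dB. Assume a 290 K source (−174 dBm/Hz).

Sensitivity = −174 + 10 log₁₀(B) + NF + SNR_min
= −174 + 73.65 + 9.48 + 9.96
= −80.91 dBm → −80.9 dBm

−80.9 dBm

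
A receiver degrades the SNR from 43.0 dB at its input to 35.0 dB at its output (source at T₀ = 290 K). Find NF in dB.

8.0 dB

NF (dB) = SNR_in(dB) − SNR_out(dB) when the source is at T₀
NF = 43.0 − 35.0 = 8.0 dB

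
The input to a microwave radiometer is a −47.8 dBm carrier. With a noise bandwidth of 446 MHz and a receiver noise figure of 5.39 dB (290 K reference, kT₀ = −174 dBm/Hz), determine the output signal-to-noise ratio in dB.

Noise floor: N = −174 + 10 log₁₀(B) + NF
10 log₁₀(4.46×10⁸) = 86.49 dB
N = −174 + 86.49 + 5.39 = −82.12 dBm
SNR = P_sig − N = −47.8 − (−82.12) = 34.32 dB → 34.3 dB

34.3 dB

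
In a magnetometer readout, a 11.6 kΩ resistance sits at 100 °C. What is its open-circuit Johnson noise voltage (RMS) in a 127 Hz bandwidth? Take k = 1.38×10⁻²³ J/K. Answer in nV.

174 nV

T = 100 °C + 273.15 = 373.15 K
V_n = √(4kTRB)
4kTRB = 4 × 1.38×10⁻²³ × 373.15 × 1.16×10⁴ × 1.27×10² = 3.03×10⁻¹⁴ V²
V_n = √(3.03×10⁻¹⁴) = 1.74×10⁻⁷ V = 174 nV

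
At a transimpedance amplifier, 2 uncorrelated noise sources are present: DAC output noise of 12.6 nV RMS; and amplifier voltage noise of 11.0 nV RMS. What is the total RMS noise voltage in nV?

16.7 nV

Uncorrelated sources add in power (mean-square): V_tot = √(ΣV_i²)
V_tot = √[(1.26×10⁻⁸)² + (1.10×10⁻⁸)²] = 1.67×10⁻⁸ V = 16.7 nV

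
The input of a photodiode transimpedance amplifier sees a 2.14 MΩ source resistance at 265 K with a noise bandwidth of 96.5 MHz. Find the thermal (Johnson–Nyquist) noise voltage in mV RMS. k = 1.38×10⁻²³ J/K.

V_n = √(4kTRB)
4kTRB = 4 × 1.38×10⁻²³ × 265 × 2.14×10⁶ × 9.65×10⁷ = 3.02×10⁻⁶ V²
V_n = √(3.02×10⁻⁶) = 1.74×10⁻³ V = 1.74 mV

1.74 mV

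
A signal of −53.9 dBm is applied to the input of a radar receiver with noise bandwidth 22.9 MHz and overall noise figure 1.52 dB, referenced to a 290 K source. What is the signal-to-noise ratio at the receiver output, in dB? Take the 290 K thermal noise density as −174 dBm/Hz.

Noise floor: N = −174 + 10 log₁₀(B) + NF
10 log₁₀(2.29×10⁷) = 73.6 dB
N = −174 + 73.6 + 1.52 = −98.88 dBm
SNR = P_sig − N = −53.9 − (−98.88) = 44.98 dB → 45.0 dB

45.0 dB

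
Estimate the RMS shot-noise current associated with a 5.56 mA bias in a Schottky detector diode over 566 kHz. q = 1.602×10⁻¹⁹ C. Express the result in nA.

31.8 nA

I_n = √(2qI·B)
2qI·B = 2 × 1.602×10⁻¹⁹ × 5.56×10⁻³ × 5.66×10⁵ = 1.01×10⁻¹⁵ A²
I_n = √(1.01×10⁻¹⁵) = 3.18×10⁻⁸ A = 31.8 nA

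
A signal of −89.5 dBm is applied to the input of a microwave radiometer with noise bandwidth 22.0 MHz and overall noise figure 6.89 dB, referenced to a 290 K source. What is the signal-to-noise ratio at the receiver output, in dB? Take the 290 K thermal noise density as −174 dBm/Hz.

4.2 dB

Noise floor: N = −174 + 10 log₁₀(B) + NF
10 log₁₀(2.20×10⁷) = 73.42 dB
N = −174 + 73.42 + 6.89 = −93.69 dBm
SNR = P_sig − N = −89.5 − (−93.69) = 4.19 dB → 4.2 dB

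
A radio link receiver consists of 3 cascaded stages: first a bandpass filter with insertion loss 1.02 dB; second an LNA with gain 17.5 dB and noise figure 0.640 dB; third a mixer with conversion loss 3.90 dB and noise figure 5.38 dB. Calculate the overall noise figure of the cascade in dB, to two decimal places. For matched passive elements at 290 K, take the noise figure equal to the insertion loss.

Convert to linear (a loss of L dB is a gain of −L dB): F_i = 10^(NF_i/10), G_i = 10^(G_i,dB/10)
  Stage 1: F_1 = 10^(1.02/10) = 1.265, G_1 = 10^(−1.02/10) = 0.7907
  Stage 2: F_2 = 10^(0.640/10) = 1.159, G_2 = 10^(17.5/10) = 56.23
  Stage 3: F_3 = 10^(5.38/10) = 3.451, G_3 = 10^(−3.90/10) = 0.4074
Friis cascade:
  F = 1.265 + (1.159 − 1)/0.7907 + (3.451 − 1)/44.46 = 1.521
NF = 10 log₁₀(1.521) = 1.82 dB

1.82 dB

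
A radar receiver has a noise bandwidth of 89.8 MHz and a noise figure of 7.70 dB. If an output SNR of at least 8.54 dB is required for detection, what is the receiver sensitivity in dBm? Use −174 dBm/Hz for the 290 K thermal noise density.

Sensitivity = −174 + 10 log₁₀(B) + NF + SNR_min
= −174 + 79.53 + 7.70 + 8.54
= −78.23 dBm → −78.2 dBm

−78.2 dBm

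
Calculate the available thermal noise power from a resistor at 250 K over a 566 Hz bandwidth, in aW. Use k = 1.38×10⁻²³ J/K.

P_n = kTB = 1.38×10⁻²³ × 250 × 5.66×10² = 1.95×10⁻¹⁸ W = 1.95 aW

1.95 aW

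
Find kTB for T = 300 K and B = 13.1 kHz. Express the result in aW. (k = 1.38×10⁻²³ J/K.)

54.2 aW

P_n = kTB = 1.38×10⁻²³ × 300 × 1.31×10⁴ = 5.42×10⁻¹⁷ W = 54.2 aW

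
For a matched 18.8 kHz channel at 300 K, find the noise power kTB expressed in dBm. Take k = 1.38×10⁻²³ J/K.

−131.1 dBm

P_n = kTB = 1.38×10⁻²³ × 300 × 1.88×10⁴ = 7.78×10⁻¹⁷ W
In dBm: 10 log₁₀(7.78×10⁻¹⁷ / 10⁻³) = −131.1 dBm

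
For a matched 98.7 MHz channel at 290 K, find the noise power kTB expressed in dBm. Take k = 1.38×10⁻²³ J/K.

−94.0 dBm

P_n = kTB = 1.38×10⁻²³ × 290 × 9.87×10⁷ = 3.95×10⁻¹³ W
In dBm: 10 log₁₀(3.95×10⁻¹³ / 10⁻³) = −94.0 dBm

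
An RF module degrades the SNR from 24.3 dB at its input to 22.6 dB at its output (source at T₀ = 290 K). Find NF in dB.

1.7 dB

NF (dB) = SNR_in(dB) − SNR_out(dB) when the source is at T₀
NF = 24.3 − 22.6 = 1.7 dB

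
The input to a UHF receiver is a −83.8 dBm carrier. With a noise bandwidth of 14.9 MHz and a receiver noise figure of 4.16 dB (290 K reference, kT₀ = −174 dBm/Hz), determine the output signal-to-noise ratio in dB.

Noise floor: N = −174 + 10 log₁₀(B) + NF
10 log₁₀(1.49×10⁷) = 71.73 dB
N = −174 + 71.73 + 4.16 = −98.11 dBm
SNR = P_sig − N = −83.8 − (−98.11) = 14.31 dB → 14.3 dB

14.3 dB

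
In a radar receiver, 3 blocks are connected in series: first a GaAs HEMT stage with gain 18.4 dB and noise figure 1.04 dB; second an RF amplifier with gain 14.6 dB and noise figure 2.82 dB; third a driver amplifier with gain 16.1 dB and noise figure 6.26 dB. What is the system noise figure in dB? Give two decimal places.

Convert to linear (a loss of L dB is a gain of −L dB): F_i = 10^(NF_i/10), G_i = 10^(G_i,dB/10)
  Stage 1: F_1 = 10^(1.04/10) = 1.271, G_1 = 10^(18.4/10) = 69.18
  Stage 2: F_2 = 10^(2.82/10) = 1.914, G_2 = 10^(14.6/10) = 28.84
  Stage 3: F_3 = 10^(6.26/10) = 4.227, G_3 = 10^(16.1/10) = 40.74
Friis cascade:
  F = 1.271 + (1.914 − 1)/69.18 + (4.227 − 1)/1995 = 1.285
NF = 10 log₁₀(1.285) = 1.09 dB

1.09 dB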